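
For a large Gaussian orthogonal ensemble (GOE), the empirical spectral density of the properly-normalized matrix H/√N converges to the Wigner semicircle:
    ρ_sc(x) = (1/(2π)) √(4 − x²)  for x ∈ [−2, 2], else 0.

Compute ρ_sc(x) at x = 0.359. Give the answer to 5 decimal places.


ρ_sc(x) = (1/(2π)) √(4 − x²). With x = 0.359:
  4 − x² = 4 − (0.359)² = 4 − 0.128881 = 3.871119.
  √(4 − x²) = 1.967516.
  1/(2π) = 0.159155.
  ρ_sc(0.359) = 0.159155 · 1.967516 = 0.313140.

Rounded to 5 decimal places: ρ_sc(0.359) ≈ 0.31314.


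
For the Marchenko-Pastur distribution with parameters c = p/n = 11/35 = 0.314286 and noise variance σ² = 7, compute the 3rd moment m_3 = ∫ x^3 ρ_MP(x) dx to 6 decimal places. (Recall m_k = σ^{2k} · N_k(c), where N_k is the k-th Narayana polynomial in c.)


E[X³] = σ⁶ (1 + 3c + c²) (third MP moment). With σ² = 7 (so σ⁶ = 343) and c = 11/35 = 0.314286: E[X³] = 343 · (1 + 3·0.314286 + (0.314286)²) = 343 · 2.041633.

So E[X^3] = 700.280000.


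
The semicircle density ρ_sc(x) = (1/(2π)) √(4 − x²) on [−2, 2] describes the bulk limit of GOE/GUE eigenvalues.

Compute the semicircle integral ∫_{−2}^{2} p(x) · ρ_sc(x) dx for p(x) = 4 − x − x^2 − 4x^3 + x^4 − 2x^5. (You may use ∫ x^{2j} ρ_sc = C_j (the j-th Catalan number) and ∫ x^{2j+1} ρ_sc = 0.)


Write p(x) = Σ a_i x^i, split into monomials and integrate each against ρ_sc separately.
Using ∫ x^{2j} ρ_sc = C_j = (1/(j+1)) C(2j, j) (Catalan numbers) and ∫ x^{2j+1} ρ_sc = 0 (odd monomials vanish by symmetry):
  i = 0 (even): a_0 · C_{0} = 4 · 1 = 4
  i = 1 (odd): ∫ x^1 ρ_sc = 0 (vanishes)
  i = 2 (even): a_2 · C_{1} = -1 · 1 = -1
  i = 3 (odd): ∫ x^3 ρ_sc = 0 (vanishes)
  i = 4 (even): a_4 · C_{2} = 1 · 2 = 2
  i = 5 (odd): ∫ x^5 ρ_sc = 0 (vanishes)

Summing the contributions: ∫_{−2}^{2} p(x) ρ_sc(x) dx = 4 + (-1) + 2 = 5.


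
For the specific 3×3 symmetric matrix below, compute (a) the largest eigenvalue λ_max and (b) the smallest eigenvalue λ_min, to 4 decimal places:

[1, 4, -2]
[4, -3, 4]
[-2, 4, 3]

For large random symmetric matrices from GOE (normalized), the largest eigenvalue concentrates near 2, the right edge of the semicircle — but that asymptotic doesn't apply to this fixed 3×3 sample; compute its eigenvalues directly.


Since M is real symmetric, all three eigenvalues are real; they are the roots of det(λI − M) = λ³ − (tr M) λ² + s λ − det M, where s is the sum of the principal 2×2 minors.
tr M = 1 + (-3) + 3 = 1.
s = (1·(-3) − 4²) + (1·3 − (-2)²) + ((-3)·3 − 4²) = -19 + (-1) + (-25) = -45.
det M (expand along row 1) = 1·(-25) − 4·20 + (-2)·10 = -125.
Characteristic polynomial: λ³ − λ² − 45λ + 125 = 0.
Substitute λ = y + (tr M)/3 = y + 0.333333 to remove the quadratic term: y³ + p·y + q = 0 with p = s − (tr M)²/3 = -45.333333 and q = −2(tr M)³/27 + (tr M)·s/3 − det M = 109.925926.
Three real roots ⇒ use the trigonometric (Viète) form: r = 2√(−p/3) = 7.774603, φ = arccos(3q/(p·r)) = arccos(-0.935676) = 2.780967 rad.
y_k = r·cos(φ/3 − 2πk/3) for k = 0, 1, 2 gives y = 4.666667, 3.051831, -7.718498.
λ_k = y_k + 0.333333 gives λ = 5.0000, 3.3852, -7.3852 (check: the sum is 1.0000 = tr M).

Hence λ_max = 5.0000 and λ_min = -7.3852.


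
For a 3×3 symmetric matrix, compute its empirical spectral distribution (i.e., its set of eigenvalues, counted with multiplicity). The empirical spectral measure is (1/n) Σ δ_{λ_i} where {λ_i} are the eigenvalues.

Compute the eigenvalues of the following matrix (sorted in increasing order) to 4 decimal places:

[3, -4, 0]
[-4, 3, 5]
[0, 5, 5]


Since M is real symmetric, all three eigenvalues are real; they are the roots of det(λI − M) = λ³ − (tr M) λ² + s λ − det M, where s is the sum of the principal 2×2 minors.
tr M = 3 + 3 + 5 = 11.
s = (3·3 − (-4)²) + (3·5 − 0²) + (3·5 − 5²) = -7 + 15 + (-10) = -2.
det M (expand along row 1) = 3·(-10) − (-4)·(-20) + 0·(-20) = -110.
Characteristic polynomial: λ³ − 11λ² − 2λ + 110 = 0.
Substitute λ = y + (tr M)/3 = y + 3.666667 to remove the quadratic term: y³ + p·y + q = 0 with p = s − (tr M)²/3 = -42.333333 and q = −2(tr M)³/27 + (tr M)·s/3 − det M = 4.074074.
Three real roots ⇒ use the trigonometric (Viète) form: r = 2√(−p/3) = 7.512952, φ = arccos(3q/(p·r)) = arccos(-0.038429) = 1.609235 rad.
y_k = r·cos(φ/3 − 2πk/3) for k = 0, 1, 2 gives y = 6.457744, 0.096259, -6.554003.
λ_k = y_k + 3.666667 gives λ = 10.1244, 3.7629, -2.8873 (check: the sum is 11.0000 = tr M).

Eigenvalues sorted in increasing order: [-2.8873, 3.7629, 10.1244].


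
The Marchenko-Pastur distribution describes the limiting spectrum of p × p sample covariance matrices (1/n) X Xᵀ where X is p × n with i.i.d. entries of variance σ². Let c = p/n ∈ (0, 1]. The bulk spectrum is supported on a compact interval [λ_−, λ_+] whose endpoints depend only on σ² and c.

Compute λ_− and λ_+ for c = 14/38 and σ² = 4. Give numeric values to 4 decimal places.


c = 14/38 = 0.368421; √c = 0.606977.
λ_− = σ² (1 − √c)² = 4 · (1 − 0.606977)² = 4 · (0.393023)² = 0.617868.
λ_+ = σ² (1 + √c)² = 4 · (1 + 0.606977)² = 4 · (1.606977)² = 10.329500.

Rounded to 4 decimal places: λ_− ≈ 0.6179, λ_+ ≈ 10.3295.


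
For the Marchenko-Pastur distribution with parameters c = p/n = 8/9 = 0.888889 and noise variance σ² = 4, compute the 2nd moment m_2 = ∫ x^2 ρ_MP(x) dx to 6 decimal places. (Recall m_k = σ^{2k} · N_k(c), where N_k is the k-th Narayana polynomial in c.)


E[X²] = σ⁴ (1 + c) (second MP moment). With σ² = 4 (so σ⁴ = 16) and c = 8/9 = 0.888889: E[X²] = 16 · (1 + 0.888889) = 16 · 1.888889.

So E[X^2] = 30.222222.


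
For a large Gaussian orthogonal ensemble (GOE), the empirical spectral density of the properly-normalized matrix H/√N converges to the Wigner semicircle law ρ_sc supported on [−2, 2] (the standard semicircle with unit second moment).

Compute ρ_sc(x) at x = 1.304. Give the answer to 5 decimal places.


ρ_sc(x) = (1/(2π)) √(4 − x²). With x = 1.304:
  4 − x² = 4 − (1.304)² = 4 − 1.700416 = 2.299584.
  √(4 − x²) = 1.516438.
  1/(2π) = 0.159155.
  ρ_sc(1.304) = 0.159155 · 1.516438 = 0.241349.

Rounded to 5 decimal places: ρ_sc(1.304) ≈ 0.24135.


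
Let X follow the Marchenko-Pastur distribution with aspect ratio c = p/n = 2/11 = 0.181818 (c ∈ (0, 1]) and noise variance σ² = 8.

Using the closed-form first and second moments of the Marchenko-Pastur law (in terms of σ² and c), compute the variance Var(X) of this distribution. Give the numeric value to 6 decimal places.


Recall the MP moments m_1 = E[X] = σ² and m_2 = E[X²] = σ⁴ (1 + c).
m_1 = E[X] = σ² = 8, so m_1² = 64.
m_2 = E[X²] = σ⁴ (1 + c) = 64 · (1 + 0.181818) = 64 · 1.181818 = 75.636364.
(Note m_2 − m_1² simplifies to c · σ⁴ = 0.181818 · 64.)

Var(X) = m_2 − m_1² = 75.636364 − 64 = 11.636364.


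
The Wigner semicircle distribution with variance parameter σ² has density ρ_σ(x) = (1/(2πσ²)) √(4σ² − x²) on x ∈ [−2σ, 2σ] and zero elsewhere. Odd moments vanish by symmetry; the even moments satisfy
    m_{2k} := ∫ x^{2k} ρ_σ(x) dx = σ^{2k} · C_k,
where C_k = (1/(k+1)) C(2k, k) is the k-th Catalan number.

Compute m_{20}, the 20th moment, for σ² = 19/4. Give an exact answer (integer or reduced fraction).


By the scaled semicircle moment identity, m_{2k} = σ^{2k} · C_k with k = 10.
C_10 = (1/(k+1)) · C(2k, k) = (1/11) · C(20, 10) = (1/11) · 184756 = 16796.
σ^{2k} = (σ²)^k = (19/4)^10 = 6131066257801/1048576.

Therefore m_{20} = σ^{20} · C_10 = (6131066257801/1048576) · 16796 = 25744347216506399/262144.


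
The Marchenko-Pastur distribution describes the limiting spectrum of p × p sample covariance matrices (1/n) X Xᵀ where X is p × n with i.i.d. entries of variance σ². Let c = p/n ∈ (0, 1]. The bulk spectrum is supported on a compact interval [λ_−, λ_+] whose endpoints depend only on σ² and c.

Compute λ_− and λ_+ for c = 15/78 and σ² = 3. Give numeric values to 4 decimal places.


c = 15/78 = 0.192308; √c = 0.438529.
λ_− = σ² (1 − √c)² = 3 · (1 − 0.438529)² = 3 · (0.561471)² = 0.945749.
λ_+ = σ² (1 + √c)² = 3 · (1 + 0.438529)² = 3 · (1.438529)² = 6.208097.

Rounded to 4 decimal places: λ_− ≈ 0.9457, λ_+ ≈ 6.2081.


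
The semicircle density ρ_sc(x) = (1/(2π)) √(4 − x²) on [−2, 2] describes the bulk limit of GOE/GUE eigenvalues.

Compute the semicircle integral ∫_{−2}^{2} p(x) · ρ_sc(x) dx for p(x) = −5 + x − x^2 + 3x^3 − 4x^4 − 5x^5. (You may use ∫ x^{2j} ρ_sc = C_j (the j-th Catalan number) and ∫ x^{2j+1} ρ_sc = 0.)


Write p(x) = Σ a_i x^i, split into monomials and integrate each against ρ_sc separately.
Using ∫ x^{2j} ρ_sc = C_j = (1/(j+1)) C(2j, j) (Catalan numbers) and ∫ x^{2j+1} ρ_sc = 0 (odd monomials vanish by symmetry):
  i = 0 (even): a_0 · C_{0} = -5 · 1 = -5
  i = 1 (odd): ∫ x^1 ρ_sc = 0 (vanishes)
  i = 2 (even): a_2 · C_{1} = -1 · 1 = -1
  i = 3 (odd): ∫ x^3 ρ_sc = 0 (vanishes)
  i = 4 (even): a_4 · C_{2} = -4 · 2 = -8
  i = 5 (odd): ∫ x^5 ρ_sc = 0 (vanishes)

Summing the contributions: ∫_{−2}^{2} p(x) ρ_sc(x) dx = (-5) + (-1) + (-8) = -14.


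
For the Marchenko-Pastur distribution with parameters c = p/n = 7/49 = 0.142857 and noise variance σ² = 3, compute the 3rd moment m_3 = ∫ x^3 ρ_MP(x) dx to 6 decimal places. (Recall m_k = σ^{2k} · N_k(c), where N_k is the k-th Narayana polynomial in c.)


E[X³] = σ⁶ (1 + 3c + c²) (third MP moment). With σ² = 3 (so σ⁶ = 27) and c = 7/49 = 0.142857: E[X³] = 27 · (1 + 3·0.142857 + (0.142857)²) = 27 · 1.448980.

So E[X^3] = 39.122449.


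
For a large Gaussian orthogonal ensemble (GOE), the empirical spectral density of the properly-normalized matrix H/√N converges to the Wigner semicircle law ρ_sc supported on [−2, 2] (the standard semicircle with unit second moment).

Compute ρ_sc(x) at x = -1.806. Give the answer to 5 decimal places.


ρ_sc(x) = (1/(2π)) √(4 − x²). With x = -1.806:
  4 − x² = 4 − (-1.806)² = 4 − 3.261636 = 0.738364.
  √(4 − x²) = 0.859281.
  1/(2π) = 0.159155.
  ρ_sc(-1.806) = 0.159155 · 0.859281 = 0.136759.

Rounded to 5 decimal places: ρ_sc(-1.806) ≈ 0.13676.


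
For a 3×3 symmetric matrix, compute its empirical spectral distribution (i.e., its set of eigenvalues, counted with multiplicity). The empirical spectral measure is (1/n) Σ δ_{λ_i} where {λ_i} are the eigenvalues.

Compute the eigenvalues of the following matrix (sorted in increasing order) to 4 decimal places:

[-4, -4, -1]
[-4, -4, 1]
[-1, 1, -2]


Since M is real symmetric, all three eigenvalues are real; they are the roots of det(λI − M) = λ³ − (tr M) λ² + s λ − det M, where s is the sum of the principal 2×2 minors.
tr M = -4 + (-4) + (-2) = -10.
s = ((-4)·(-4) − (-4)²) + ((-4)·(-2) − (-1)²) + ((-4)·(-2) − 1²) = 0 + 7 + 7 = 14.
det M (expand along row 1) = (-4)·7 − (-4)·9 + (-1)·(-8) = 16.
Characteristic polynomial: λ³ + 10λ² + 14λ − 16 = 0.
Substitute λ = y + (tr M)/3 = y − 3.333333 to remove the quadratic term: y³ + p·y + q = 0 with p = s − (tr M)²/3 = -19.333333 and q = −2(tr M)³/27 + (tr M)·s/3 − det M = 11.407407.
Three real roots ⇒ use the trigonometric (Viète) form: r = 2√(−p/3) = 5.077182, φ = arccos(3q/(p·r)) = arccos(-0.348641) = 1.926917 rad.
y_k = r·cos(φ/3 − 2πk/3) for k = 0, 1, 2 gives y = 4.065384, 0.601283, -4.666667.
λ_k = y_k − 3.333333 gives λ = 0.7321, -2.7321, -8.0000 (check: the sum is -10.0000 = tr M).

Eigenvalues sorted in increasing order: [-8.0000, -2.7321, 0.7321].


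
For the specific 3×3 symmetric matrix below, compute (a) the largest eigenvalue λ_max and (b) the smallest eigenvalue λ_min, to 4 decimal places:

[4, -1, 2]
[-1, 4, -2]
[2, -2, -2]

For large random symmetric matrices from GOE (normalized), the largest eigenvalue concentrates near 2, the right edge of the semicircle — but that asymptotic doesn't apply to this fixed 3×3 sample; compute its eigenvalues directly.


Since M is real symmetric, all three eigenvalues are real; they are the roots of det(λI − M) = λ³ − (tr M) λ² + s λ − det M, where s is the sum of the principal 2×2 minors.
tr M = 4 + 4 + (-2) = 6.
s = (4·4 − (-1)²) + (4·(-2) − 2²) + (4·(-2) − (-2)²) = 15 + (-12) + (-12) = -9.
det M (expand along row 1) = 4·(-12) − (-1)·6 + 2·(-6) = -54.
Characteristic polynomial: λ³ − 6λ² − 9λ + 54 = 0.
Substitute λ = y + (tr M)/3 = y + 2.000000 to remove the quadratic term: y³ + p·y + q = 0 with p = s − (tr M)²/3 = -21.000000 and q = −2(tr M)³/27 + (tr M)·s/3 − det M = 20.000000.
Three real roots ⇒ use the trigonometric (Viète) form: r = 2√(−p/3) = 5.291503, φ = arccos(3q/(p·r)) = arccos(-0.539949) = 2.141173 rad.
y_k = r·cos(φ/3 − 2πk/3) for k = 0, 1, 2 gives y = 4.000000, 1.000000, -5.000000.
λ_k = y_k + 2.000000 gives λ = 6.0000, 3.0000, -3.0000 (check: the sum is 6.0000 = tr M).

Hence λ_max = 6.0000 and λ_min = -3.0000.


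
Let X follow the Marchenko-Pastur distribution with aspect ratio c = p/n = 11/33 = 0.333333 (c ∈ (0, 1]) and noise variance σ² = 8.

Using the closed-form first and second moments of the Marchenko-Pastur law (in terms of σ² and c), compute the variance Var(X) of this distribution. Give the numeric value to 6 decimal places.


Recall the MP moments m_1 = E[X] = σ² and m_2 = E[X²] = σ⁴ (1 + c).
m_1 = E[X] = σ² = 8, so m_1² = 64.
m_2 = E[X²] = σ⁴ (1 + c) = 64 · (1 + 0.333333) = 64 · 1.333333 = 85.333333.
(Note m_2 − m_1² simplifies to c · σ⁴ = 0.333333 · 64.)

Var(X) = m_2 − m_1² = 85.333333 − 64 = 21.333333.


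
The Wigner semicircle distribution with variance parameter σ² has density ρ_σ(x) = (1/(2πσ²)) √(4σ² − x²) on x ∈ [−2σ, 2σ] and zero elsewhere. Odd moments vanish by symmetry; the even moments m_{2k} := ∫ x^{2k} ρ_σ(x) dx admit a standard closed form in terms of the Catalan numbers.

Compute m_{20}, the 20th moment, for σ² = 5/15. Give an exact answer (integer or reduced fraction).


By the scaled semicircle moment identity, m_{2k} = σ^{2k} · C_k with k = 10.
C_10 = (1/(k+1)) · C(2k, k) = (1/11) · C(20, 10) = (1/11) · 184756 = 16796.
σ^{2k} = (σ²)^k = (5/15)^10 = 1/59049.

Therefore m_{20} = σ^{20} · C_10 = (1/59049) · 16796 = 16796/59049.


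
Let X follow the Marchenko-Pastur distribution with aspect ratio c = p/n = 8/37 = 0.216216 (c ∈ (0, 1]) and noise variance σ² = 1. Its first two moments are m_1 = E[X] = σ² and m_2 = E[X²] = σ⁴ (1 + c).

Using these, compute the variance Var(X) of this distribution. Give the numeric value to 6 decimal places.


m_1 = E[X] = σ² = 1, so m_1² = 1.
m_2 = E[X²] = σ⁴ (1 + c) = 1 · (1 + 0.216216) = 1 · 1.216216 = 1.216216.
(Note m_2 − m_1² simplifies to c · σ⁴ = 0.216216 · 1.)

Var(X) = m_2 − m_1² = 1.216216 − 1 = 0.216216.


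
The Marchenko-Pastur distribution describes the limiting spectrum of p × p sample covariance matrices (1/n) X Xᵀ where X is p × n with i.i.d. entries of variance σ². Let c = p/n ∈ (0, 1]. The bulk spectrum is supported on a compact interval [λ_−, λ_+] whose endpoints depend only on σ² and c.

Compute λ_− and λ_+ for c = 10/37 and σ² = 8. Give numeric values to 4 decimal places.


c = 10/37 = 0.270270; √c = 0.519875.
λ_− = σ² (1 − √c)² = 8 · (1 − 0.519875)² = 8 · (0.480125)² = 1.844158.
λ_+ = σ² (1 + √c)² = 8 · (1 + 0.519875)² = 8 · (1.519875)² = 18.480166.

Rounded to 4 decimal places: λ_− ≈ 1.8442, λ_+ ≈ 18.4802.


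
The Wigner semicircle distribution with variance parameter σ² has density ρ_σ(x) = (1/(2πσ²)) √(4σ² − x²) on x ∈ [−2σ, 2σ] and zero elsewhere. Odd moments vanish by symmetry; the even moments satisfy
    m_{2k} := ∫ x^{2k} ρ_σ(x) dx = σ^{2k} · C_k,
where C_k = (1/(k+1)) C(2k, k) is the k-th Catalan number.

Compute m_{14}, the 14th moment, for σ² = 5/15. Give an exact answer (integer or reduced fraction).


By the scaled semicircle moment identity, m_{2k} = σ^{2k} · C_k with k = 7.
C_7 = (1/(k+1)) · C(2k, k) = (1/8) · C(14, 7) = (1/8) · 3432 = 429.
σ^{2k} = (σ²)^k = (5/15)^7 = 1/2187.

Therefore m_{14} = σ^{14} · C_7 = (1/2187) · 429 = 143/729.


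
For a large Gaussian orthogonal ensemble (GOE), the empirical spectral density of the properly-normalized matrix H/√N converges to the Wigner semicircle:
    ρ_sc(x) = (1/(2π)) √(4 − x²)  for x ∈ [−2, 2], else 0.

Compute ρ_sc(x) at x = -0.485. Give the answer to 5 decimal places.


ρ_sc(x) = (1/(2π)) √(4 − x²). With x = -0.485:
  4 − x² = 4 − (-0.485)² = 4 − 0.235225 = 3.764775.
  √(4 − x²) = 1.940303.
  1/(2π) = 0.159155.
  ρ_sc(-0.485) = 0.159155 · 1.940303 = 0.308809.

Rounded to 5 decimal places: ρ_sc(-0.485) ≈ 0.30881.


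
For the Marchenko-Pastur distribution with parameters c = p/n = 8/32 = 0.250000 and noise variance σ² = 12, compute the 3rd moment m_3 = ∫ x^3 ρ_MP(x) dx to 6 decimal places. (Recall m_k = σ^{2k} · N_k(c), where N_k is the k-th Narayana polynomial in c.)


E[X³] = σ⁶ (1 + 3c + c²) (third MP moment). With σ² = 12 (so σ⁶ = 1728) and c = 8/32 = 0.250000: E[X³] = 1728 · (1 + 3·0.250000 + (0.250000)²) = 1728 · 1.812500.

So E[X^3] = 3132.000000.


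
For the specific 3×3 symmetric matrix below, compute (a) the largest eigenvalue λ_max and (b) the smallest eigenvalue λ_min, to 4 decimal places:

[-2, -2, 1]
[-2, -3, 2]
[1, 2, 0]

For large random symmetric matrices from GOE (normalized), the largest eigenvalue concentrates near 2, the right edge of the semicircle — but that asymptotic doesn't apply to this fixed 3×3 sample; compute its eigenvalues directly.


Since M is real symmetric, all three eigenvalues are real; they are the roots of det(λI − M) = λ³ − (tr M) λ² + s λ − det M, where s is the sum of the principal 2×2 minors.
tr M = -2 + (-3) + 0 = -5.
s = ((-2)·(-3) − (-2)²) + ((-2)·0 − 1²) + ((-3)·0 − 2²) = 2 + (-1) + (-4) = -3.
det M (expand along row 1) = (-2)·(-4) − (-2)·(-2) + 1·(-1) = 3.
Characteristic polynomial: λ³ + 5λ² − 3λ − 3 = 0.
Substitute λ = y + (tr M)/3 = y − 1.666667 to remove the quadratic term: y³ + p·y + q = 0 with p = s − (tr M)²/3 = -11.333333 and q = −2(tr M)³/27 + (tr M)·s/3 − det M = 11.259259.
Three real roots ⇒ use the trigonometric (Viète) form: r = 2√(−p/3) = 3.887301, φ = arccos(3q/(p·r)) = arccos(-0.766700) = 2.444481 rad.
y_k = r·cos(φ/3 − 2πk/3) for k = 0, 1, 2 gives y = 2.666667, 1.116156, -3.782823.
λ_k = y_k − 1.666667 gives λ = 1.0000, -0.5505, -5.4495 (check: the sum is -5.0000 = tr M).

Hence λ_max = 1.0000 and λ_min = -5.4495.


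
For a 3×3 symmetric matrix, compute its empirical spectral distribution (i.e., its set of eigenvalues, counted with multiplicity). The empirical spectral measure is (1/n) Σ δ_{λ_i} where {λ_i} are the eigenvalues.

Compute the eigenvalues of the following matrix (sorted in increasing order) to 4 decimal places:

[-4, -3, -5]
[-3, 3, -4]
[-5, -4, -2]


Since M is real symmetric, all three eigenvalues are real; they are the roots of det(λI − M) = λ³ − (tr M) λ² + s λ − det M, where s is the sum of the principal 2×2 minors.
tr M = -4 + 3 + (-2) = -3.
s = ((-4)·3 − (-3)²) + ((-4)·(-2) − (-5)²) + (3·(-2) − (-4)²) = -21 + (-17) + (-22) = -60.
det M (expand along row 1) = (-4)·(-22) − (-3)·(-14) + (-5)·27 = -89.
Characteristic polynomial: λ³ + 3λ² − 60λ + 89 = 0.
Substitute λ = y + (tr M)/3 = y − 1.000000 to remove the quadratic term: y³ + p·y + q = 0 with p = s − (tr M)²/3 = -63.000000 and q = −2(tr M)³/27 + (tr M)·s/3 − det M = 151.000000.
Three real roots ⇒ use the trigonometric (Viète) form: r = 2√(−p/3) = 9.165151, φ = arccos(3q/(p·r)) = arccos(-0.784545) = 2.472759 rad.
y_k = r·cos(φ/3 − 2πk/3) for k = 0, 1, 2 gives y = 6.224105, 2.714214, -8.938320.
λ_k = y_k − 1.000000 gives λ = 5.2241, 1.7142, -9.9383 (check: the sum is -3.0000 = tr M).

Eigenvalues sorted in increasing order: [-9.9383, 1.7142, 5.2241].


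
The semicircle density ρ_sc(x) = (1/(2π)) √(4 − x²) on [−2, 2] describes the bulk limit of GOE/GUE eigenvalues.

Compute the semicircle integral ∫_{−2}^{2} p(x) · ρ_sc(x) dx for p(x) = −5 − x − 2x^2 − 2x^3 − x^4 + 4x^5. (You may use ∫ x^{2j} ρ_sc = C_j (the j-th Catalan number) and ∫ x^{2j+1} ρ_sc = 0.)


Write p(x) = Σ a_i x^i, split into monomials and integrate each against ρ_sc separately.
Using ∫ x^{2j} ρ_sc = C_j = (1/(j+1)) C(2j, j) (Catalan numbers) and ∫ x^{2j+1} ρ_sc = 0 (odd monomials vanish by symmetry):
  i = 0 (even): a_0 · C_{0} = -5 · 1 = -5
  i = 1 (odd): ∫ x^1 ρ_sc = 0 (vanishes)
  i = 2 (even): a_2 · C_{1} = -2 · 1 = -2
  i = 3 (odd): ∫ x^3 ρ_sc = 0 (vanishes)
  i = 4 (even): a_4 · C_{2} = -1 · 2 = -2
  i = 5 (odd): ∫ x^5 ρ_sc = 0 (vanishes)

Summing the contributions: ∫_{−2}^{2} p(x) ρ_sc(x) dx = (-5) + (-2) + (-2) = -9.


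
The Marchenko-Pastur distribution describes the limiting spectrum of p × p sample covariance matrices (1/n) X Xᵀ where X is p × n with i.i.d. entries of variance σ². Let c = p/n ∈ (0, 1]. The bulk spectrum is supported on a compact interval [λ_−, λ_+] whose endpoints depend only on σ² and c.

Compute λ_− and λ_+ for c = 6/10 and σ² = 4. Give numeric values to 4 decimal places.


c = 6/10 = 0.600000; √c = 0.774597.
λ_− = σ² (1 − √c)² = 4 · (1 − 0.774597)² = 4 · (0.225403)² = 0.203227.
λ_+ = σ² (1 + √c)² = 4 · (1 + 0.774597)² = 4 · (1.774597)² = 12.596773.

Rounded to 4 decimal places: λ_− ≈ 0.2032, λ_+ ≈ 12.5968.


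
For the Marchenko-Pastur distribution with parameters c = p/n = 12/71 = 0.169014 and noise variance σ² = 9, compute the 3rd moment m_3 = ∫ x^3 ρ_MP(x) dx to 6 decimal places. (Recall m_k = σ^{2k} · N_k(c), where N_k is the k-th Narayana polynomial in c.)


E[X³] = σ⁶ (1 + 3c + c²) (third MP moment). With σ² = 9 (so σ⁶ = 729) and c = 12/71 = 0.169014: E[X³] = 729 · (1 + 3·0.169014 + (0.169014)²) = 729 · 1.535608.

So E[X^3] = 1119.458242.


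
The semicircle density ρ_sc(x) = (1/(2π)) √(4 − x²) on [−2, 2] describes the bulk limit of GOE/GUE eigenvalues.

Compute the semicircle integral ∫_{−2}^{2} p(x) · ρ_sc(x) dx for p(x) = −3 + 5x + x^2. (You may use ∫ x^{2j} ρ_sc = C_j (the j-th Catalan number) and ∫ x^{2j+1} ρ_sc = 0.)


Write p(x) = Σ a_i x^i, split into monomials and integrate each against ρ_sc separately.
Using ∫ x^{2j} ρ_sc = C_j = (1/(j+1)) C(2j, j) (Catalan numbers) and ∫ x^{2j+1} ρ_sc = 0 (odd monomials vanish by symmetry):
  i = 0 (even): a_0 · C_{0} = -3 · 1 = -3
  i = 1 (odd): ∫ x^1 ρ_sc = 0 (vanishes)
  i = 2 (even): a_2 · C_{1} = 1 · 1 = 1

Summing the contributions: ∫_{−2}^{2} p(x) ρ_sc(x) dx = (-3) + 1 = -2.


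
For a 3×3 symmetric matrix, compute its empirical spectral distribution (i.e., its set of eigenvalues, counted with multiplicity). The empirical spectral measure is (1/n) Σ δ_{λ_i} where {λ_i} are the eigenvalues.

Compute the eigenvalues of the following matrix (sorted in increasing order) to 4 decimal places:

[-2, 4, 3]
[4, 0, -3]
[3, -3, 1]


Since M is real symmetric, all three eigenvalues are real; they are the roots of det(λI − M) = λ³ − (tr M) λ² + s λ − det M, where s is the sum of the principal 2×2 minors.
tr M = -2 + 0 + 1 = -1.
s = ((-2)·0 − 4²) + ((-2)·1 − 3²) + (0·1 − (-3)²) = -16 + (-11) + (-9) = -36.
det M (expand along row 1) = (-2)·(-9) − 4·13 + 3·(-12) = -70.
Characteristic polynomial: λ³ + λ² − 36λ + 70 = 0.
Substitute λ = y + (tr M)/3 = y − 0.333333 to remove the quadratic term: y³ + p·y + q = 0 with p = s − (tr M)²/3 = -36.333333 and q = −2(tr M)³/27 + (tr M)·s/3 − det M = 82.074074.
Three real roots ⇒ use the trigonometric (Viète) form: r = 2√(−p/3) = 6.960204, φ = arccos(3q/(p·r)) = arccos(-0.973644) = 2.911493 rad.
y_k = r·cos(φ/3 − 2πk/3) for k = 0, 1, 2 gives y = 3.931743, 3.007998, -6.939741.
λ_k = y_k − 0.333333 gives λ = 3.5984, 2.6747, -7.2731 (check: the sum is -1.0000 = tr M).

Eigenvalues sorted in increasing order: [-7.2731, 2.6747, 3.5984].


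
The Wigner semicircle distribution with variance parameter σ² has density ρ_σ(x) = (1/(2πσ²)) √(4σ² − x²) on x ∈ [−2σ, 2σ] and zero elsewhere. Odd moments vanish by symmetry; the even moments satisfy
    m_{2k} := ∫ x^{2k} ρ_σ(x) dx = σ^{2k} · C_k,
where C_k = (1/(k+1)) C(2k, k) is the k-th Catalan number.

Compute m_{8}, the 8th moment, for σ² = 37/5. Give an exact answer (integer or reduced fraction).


By the scaled semicircle moment identity, m_{2k} = σ^{2k} · C_k with k = 4.
C_4 = (1/(k+1)) · C(2k, k) = (1/5) · C(8, 4) = (1/5) · 70 = 14.
σ^{2k} = (σ²)^k = (37/5)^4 = 1874161/625.

Therefore m_{8} = σ^{8} · C_4 = (1874161/625) · 14 = 26238254/625.


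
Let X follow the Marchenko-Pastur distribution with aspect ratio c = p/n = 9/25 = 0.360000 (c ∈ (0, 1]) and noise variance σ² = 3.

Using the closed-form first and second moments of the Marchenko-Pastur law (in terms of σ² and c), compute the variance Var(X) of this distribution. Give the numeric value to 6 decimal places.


Recall the MP moments m_1 = E[X] = σ² and m_2 = E[X²] = σ⁴ (1 + c).
m_1 = E[X] = σ² = 3, so m_1² = 9.
m_2 = E[X²] = σ⁴ (1 + c) = 9 · (1 + 0.360000) = 9 · 1.360000 = 12.240000.
(Note m_2 − m_1² simplifies to c · σ⁴ = 0.360000 · 9.)

Var(X) = m_2 − m_1² = 12.240000 − 9 = 3.240000.


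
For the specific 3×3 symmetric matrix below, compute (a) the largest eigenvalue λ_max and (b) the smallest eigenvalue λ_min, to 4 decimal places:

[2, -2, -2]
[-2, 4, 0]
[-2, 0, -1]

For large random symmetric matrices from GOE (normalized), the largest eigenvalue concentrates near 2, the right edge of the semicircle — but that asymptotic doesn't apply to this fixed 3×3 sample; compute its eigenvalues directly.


Since M is real symmetric, all three eigenvalues are real; they are the roots of det(λI − M) = λ³ − (tr M) λ² + s λ − det M, where s is the sum of the principal 2×2 minors.
tr M = 2 + 4 + (-1) = 5.
s = (2·4 − (-2)²) + (2·(-1) − (-2)²) + (4·(-1) − 0²) = 4 + (-6) + (-4) = -6.
det M (expand along row 1) = 2·(-4) − (-2)·2 + (-2)·8 = -20.
Characteristic polynomial: λ³ − 5λ² − 6λ + 20 = 0.
Substitute λ = y + (tr M)/3 = y + 1.666667 to remove the quadratic term: y³ + p·y + q = 0 with p = s − (tr M)²/3 = -14.333333 and q = −2(tr M)³/27 + (tr M)·s/3 − det M = 0.740741.
Three real roots ⇒ use the trigonometric (Viète) form: r = 2√(−p/3) = 4.371626, φ = arccos(3q/(p·r)) = arccos(-0.035465) = 1.606269 rad.
y_k = r·cos(φ/3 − 2πk/3) for k = 0, 1, 2 gives y = 3.759830, 0.051689, -3.811519.
λ_k = y_k + 1.666667 gives λ = 5.4265, 1.7184, -2.1449 (check: the sum is 5.0000 = tr M).

Hence λ_max = 5.4265 and λ_min = -2.1449.


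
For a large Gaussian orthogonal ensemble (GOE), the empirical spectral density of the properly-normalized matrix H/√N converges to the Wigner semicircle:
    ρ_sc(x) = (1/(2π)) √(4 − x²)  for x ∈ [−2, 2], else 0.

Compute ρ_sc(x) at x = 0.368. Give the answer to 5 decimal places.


ρ_sc(x) = (1/(2π)) √(4 − x²). With x = 0.368:
  4 − x² = 4 − (0.368)² = 4 − 0.135424 = 3.864576.
  √(4 − x²) = 1.965852.
  1/(2π) = 0.159155.
  ρ_sc(0.368) = 0.159155 · 1.965852 = 0.312875.

Rounded to 5 decimal places: ρ_sc(0.368) ≈ 0.31288.


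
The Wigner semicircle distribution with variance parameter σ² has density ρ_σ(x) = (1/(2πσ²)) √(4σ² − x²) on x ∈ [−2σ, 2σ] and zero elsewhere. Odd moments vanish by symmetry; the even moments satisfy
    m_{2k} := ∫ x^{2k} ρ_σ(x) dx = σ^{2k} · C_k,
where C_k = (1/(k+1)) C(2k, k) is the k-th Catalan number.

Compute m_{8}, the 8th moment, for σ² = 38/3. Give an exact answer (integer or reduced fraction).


By the scaled semicircle moment identity, m_{2k} = σ^{2k} · C_k with k = 4.
C_4 = (1/(k+1)) · C(2k, k) = (1/5) · C(8, 4) = (1/5) · 70 = 14.
σ^{2k} = (σ²)^k = (38/3)^4 = 2085136/81.

Therefore m_{8} = σ^{8} · C_4 = (2085136/81) · 14 = 29191904/81.


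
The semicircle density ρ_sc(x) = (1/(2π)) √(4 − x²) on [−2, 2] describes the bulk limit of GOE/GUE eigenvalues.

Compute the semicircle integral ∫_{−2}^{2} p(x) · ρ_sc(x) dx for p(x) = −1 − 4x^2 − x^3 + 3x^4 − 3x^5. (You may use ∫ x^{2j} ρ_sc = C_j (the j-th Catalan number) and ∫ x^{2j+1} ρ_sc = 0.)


Write p(x) = Σ a_i x^i, split into monomials and integrate each against ρ_sc separately.
Using ∫ x^{2j} ρ_sc = C_j = (1/(j+1)) C(2j, j) (Catalan numbers) and ∫ x^{2j+1} ρ_sc = 0 (odd monomials vanish by symmetry):
  i = 0 (even): a_0 · C_{0} = -1 · 1 = -1
  i = 2 (even): a_2 · C_{1} = -4 · 1 = -4
  i = 3 (odd): ∫ x^3 ρ_sc = 0 (vanishes)
  i = 4 (even): a_4 · C_{2} = 3 · 2 = 6
  i = 5 (odd): ∫ x^5 ρ_sc = 0 (vanishes)

Summing the contributions: ∫_{−2}^{2} p(x) ρ_sc(x) dx = (-1) + (-4) + 6 = 1.


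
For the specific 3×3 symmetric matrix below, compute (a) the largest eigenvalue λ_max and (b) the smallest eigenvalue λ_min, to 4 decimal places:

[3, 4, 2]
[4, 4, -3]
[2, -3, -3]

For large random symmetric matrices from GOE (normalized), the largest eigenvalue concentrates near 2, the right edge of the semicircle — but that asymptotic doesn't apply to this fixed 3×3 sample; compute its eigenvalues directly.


Since M is real symmetric, all three eigenvalues are real; they are the roots of det(λI − M) = λ³ − (tr M) λ² + s λ − det M, where s is the sum of the principal 2×2 minors.
tr M = 3 + 4 + (-3) = 4.
s = (3·4 − 4²) + (3·(-3) − 2²) + (4·(-3) − (-3)²) = -4 + (-13) + (-21) = -38.
det M (expand along row 1) = 3·(-21) − 4·(-6) + 2·(-20) = -79.
Characteristic polynomial: λ³ − 4λ² − 38λ + 79 = 0.
Substitute λ = y + (tr M)/3 = y + 1.333333 to remove the quadratic term: y³ + p·y + q = 0 with p = s − (tr M)²/3 = -43.333333 and q = −2(tr M)³/27 + (tr M)·s/3 − det M = 23.592593.
Three real roots ⇒ use the trigonometric (Viète) form: r = 2√(−p/3) = 7.601170, φ = arccos(3q/(p·r)) = arccos(-0.214879) = 1.787364 rad.
y_k = r·cos(φ/3 − 2πk/3) for k = 0, 1, 2 gives y = 6.291537, 0.548247, -6.839784.
λ_k = y_k + 1.333333 gives λ = 7.6249, 1.8816, -5.5065 (check: the sum is 4.0000 = tr M).

Hence λ_max = 7.6249 and λ_min = -5.5065.


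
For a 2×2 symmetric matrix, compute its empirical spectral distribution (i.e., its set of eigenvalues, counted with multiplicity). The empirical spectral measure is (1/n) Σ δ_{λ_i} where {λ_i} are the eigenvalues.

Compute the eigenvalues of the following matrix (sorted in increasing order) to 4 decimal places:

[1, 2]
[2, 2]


Since M is real symmetric, both eigenvalues are real; they are the roots of det(λI − M) = λ² − (tr M) λ + det M.
tr M = 1 + 2 = 3.
det M = 1·2 − 2² = 2 − 4 = -2.
Characteristic polynomial: λ² − 3λ − 2 = 0.
Discriminant Δ = (tr M)² − 4·det M = 9 − (-8) = 17; √Δ = 4.123106.
λ = (tr M ± √Δ)/2 = (3 ± 4.123106)/2, giving (tr M − √Δ)/2 = -0.5616 and (tr M + √Δ)/2 = 3.5616.

Eigenvalues sorted in increasing order: [-0.5616, 3.5616].


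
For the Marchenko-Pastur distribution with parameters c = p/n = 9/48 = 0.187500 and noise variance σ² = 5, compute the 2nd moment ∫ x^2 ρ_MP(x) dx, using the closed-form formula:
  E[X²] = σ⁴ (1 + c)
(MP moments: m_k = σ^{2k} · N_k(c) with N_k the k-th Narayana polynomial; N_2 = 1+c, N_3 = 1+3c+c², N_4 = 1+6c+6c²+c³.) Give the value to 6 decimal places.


E[X²] = σ⁴ (1 + c) (second MP moment). With σ² = 5 (so σ⁴ = 25) and c = 9/48 = 0.187500: E[X²] = 25 · (1 + 0.187500) = 25 · 1.187500.

So E[X^2] = 29.687500.


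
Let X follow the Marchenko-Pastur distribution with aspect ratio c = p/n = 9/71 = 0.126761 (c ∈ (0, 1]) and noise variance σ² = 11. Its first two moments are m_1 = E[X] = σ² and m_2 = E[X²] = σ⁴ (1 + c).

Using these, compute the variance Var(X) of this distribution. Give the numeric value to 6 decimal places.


m_1 = E[X] = σ² = 11, so m_1² = 121.
m_2 = E[X²] = σ⁴ (1 + c) = 121 · (1 + 0.126761) = 121 · 1.126761 = 136.338028.
(Note m_2 − m_1² simplifies to c · σ⁴ = 0.126761 · 121.)

Var(X) = m_2 − m_1² = 136.338028 − 121 = 15.338028.


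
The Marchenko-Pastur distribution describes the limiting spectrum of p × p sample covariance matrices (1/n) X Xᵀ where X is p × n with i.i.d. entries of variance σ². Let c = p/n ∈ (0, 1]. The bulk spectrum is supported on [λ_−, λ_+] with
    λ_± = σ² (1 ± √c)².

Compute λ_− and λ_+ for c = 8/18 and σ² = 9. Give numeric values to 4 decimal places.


c = 8/18 = 0.444444; √c = 0.666667.
λ_− = σ² (1 − √c)² = 9 · (1 − 0.666667)² = 9 · (0.333333)² = 1.000000.
λ_+ = σ² (1 + √c)² = 9 · (1 + 0.666667)² = 9 · (1.666667)² = 25.000000.

Rounded to 4 decimal places: λ_− ≈ 1.0000, λ_+ ≈ 25.0000.


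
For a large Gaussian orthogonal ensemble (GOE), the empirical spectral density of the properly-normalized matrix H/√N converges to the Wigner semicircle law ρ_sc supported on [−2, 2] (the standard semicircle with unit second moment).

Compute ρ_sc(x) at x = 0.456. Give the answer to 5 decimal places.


ρ_sc(x) = (1/(2π)) √(4 − x²). With x = 0.456:
  4 − x² = 4 − (0.456)² = 4 − 0.207936 = 3.792064.
  √(4 − x²) = 1.947322.
  1/(2π) = 0.159155.
  ρ_sc(0.456) = 0.159155 · 1.947322 = 0.309926.

Rounded to 5 decimal places: ρ_sc(0.456) ≈ 0.30993.


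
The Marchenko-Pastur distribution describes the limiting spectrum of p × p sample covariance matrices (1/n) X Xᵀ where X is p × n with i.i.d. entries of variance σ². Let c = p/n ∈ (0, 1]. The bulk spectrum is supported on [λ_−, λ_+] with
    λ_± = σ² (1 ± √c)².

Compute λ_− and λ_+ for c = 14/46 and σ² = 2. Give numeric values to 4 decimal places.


c = 14/46 = 0.304348; √c = 0.551677.
λ_− = σ² (1 − √c)² = 2 · (1 − 0.551677)² = 2 · (0.448323)² = 0.401987.
λ_+ = σ² (1 + √c)² = 2 · (1 + 0.551677)² = 2 · (1.551677)² = 4.815405.

Rounded to 4 decimal places: λ_− ≈ 0.4020, λ_+ ≈ 4.8154.


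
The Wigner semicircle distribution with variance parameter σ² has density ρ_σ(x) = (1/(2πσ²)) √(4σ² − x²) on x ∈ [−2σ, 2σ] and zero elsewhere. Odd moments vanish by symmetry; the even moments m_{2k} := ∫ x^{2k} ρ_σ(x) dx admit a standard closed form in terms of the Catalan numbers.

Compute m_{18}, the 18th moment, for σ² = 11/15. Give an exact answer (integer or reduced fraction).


By the scaled semicircle moment identity, m_{2k} = σ^{2k} · C_k with k = 9.
C_9 = (1/(k+1)) · C(2k, k) = (1/10) · C(18, 9) = (1/10) · 48620 = 4862.
σ^{2k} = (σ²)^k = (11/15)^9 = 2357947691/38443359375.

Therefore m_{18} = σ^{18} · C_9 = (2357947691/38443359375) · 4862 = 11464341673642/38443359375.


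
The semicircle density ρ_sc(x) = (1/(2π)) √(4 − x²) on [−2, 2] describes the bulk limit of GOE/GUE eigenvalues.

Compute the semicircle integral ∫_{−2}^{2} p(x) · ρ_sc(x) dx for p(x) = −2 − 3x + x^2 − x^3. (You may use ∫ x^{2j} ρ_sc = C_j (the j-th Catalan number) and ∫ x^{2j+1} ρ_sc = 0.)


Write p(x) = Σ a_i x^i, split into monomials and integrate each against ρ_sc separately.
Using ∫ x^{2j} ρ_sc = C_j = (1/(j+1)) C(2j, j) (Catalan numbers) and ∫ x^{2j+1} ρ_sc = 0 (odd monomials vanish by symmetry):
  i = 0 (even): a_0 · C_{0} = -2 · 1 = -2
  i = 1 (odd): ∫ x^1 ρ_sc = 0 (vanishes)
  i = 2 (even): a_2 · C_{1} = 1 · 1 = 1
  i = 3 (odd): ∫ x^3 ρ_sc = 0 (vanishes)

Summing the contributions: ∫_{−2}^{2} p(x) ρ_sc(x) dx = (-2) + 1 = -1.


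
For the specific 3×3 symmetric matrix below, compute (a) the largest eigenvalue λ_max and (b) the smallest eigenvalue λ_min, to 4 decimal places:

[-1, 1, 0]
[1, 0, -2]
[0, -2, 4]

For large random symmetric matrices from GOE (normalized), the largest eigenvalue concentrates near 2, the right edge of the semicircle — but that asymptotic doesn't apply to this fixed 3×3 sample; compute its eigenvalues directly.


Since M is real symmetric, all three eigenvalues are real; they are the roots of det(λI − M) = λ³ − (tr M) λ² + s λ − det M, where s is the sum of the principal 2×2 minors.
tr M = -1 + 0 + 4 = 3.
s = ((-1)·0 − 1²) + ((-1)·4 − 0²) + (0·4 − (-2)²) = -1 + (-4) + (-4) = -9.
det M (expand along row 1) = (-1)·(-4) − 1·4 + 0·(-2) = 0.
Characteristic polynomial: λ³ − 3λ² − 9λ = 0.
Substitute λ = y + (tr M)/3 = y + 1.000000 to remove the quadratic term: y³ + p·y + q = 0 with p = s − (tr M)²/3 = -12.000000 and q = −2(tr M)³/27 + (tr M)·s/3 − det M = -11.000000.
Three real roots ⇒ use the trigonometric (Viète) form: r = 2√(−p/3) = 4.000000, φ = arccos(3q/(p·r)) = arccos(0.687500) = 0.812756 rad.
y_k = r·cos(φ/3 − 2πk/3) for k = 0, 1, 2 gives y = 3.854102, -1.000000, -2.854102.
λ_k = y_k + 1.000000 gives λ = 4.8541, 0.0000, -1.8541 (check: the sum is 3.0000 = tr M).

Hence λ_max = 4.8541 and λ_min = -1.8541.


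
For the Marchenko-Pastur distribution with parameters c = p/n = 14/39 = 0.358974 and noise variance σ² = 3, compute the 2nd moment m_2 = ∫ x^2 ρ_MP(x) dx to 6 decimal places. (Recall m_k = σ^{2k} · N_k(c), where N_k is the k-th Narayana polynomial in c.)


E[X²] = σ⁴ (1 + c) (second MP moment). With σ² = 3 (so σ⁴ = 9) and c = 14/39 = 0.358974: E[X²] = 9 · (1 + 0.358974) = 9 · 1.358974.

So E[X^2] = 12.230769.


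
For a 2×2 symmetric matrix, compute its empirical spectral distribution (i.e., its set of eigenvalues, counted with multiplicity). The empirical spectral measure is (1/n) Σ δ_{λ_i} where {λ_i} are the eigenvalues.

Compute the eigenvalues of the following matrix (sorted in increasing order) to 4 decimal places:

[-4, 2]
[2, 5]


Since M is real symmetric, both eigenvalues are real; they are the roots of det(λI − M) = λ² − (tr M) λ + det M.
tr M = -4 + 5 = 1.
det M = (-4)·5 − 2² = -20 − 4 = -24.
Characteristic polynomial: λ² − λ − 24 = 0.
Discriminant Δ = (tr M)² − 4·det M = 1 − (-96) = 97; √Δ = 9.848858.
λ = (tr M ± √Δ)/2 = (1 ± 9.848858)/2, giving (tr M − √Δ)/2 = -4.4244 and (tr M + √Δ)/2 = 5.4244.

Eigenvalues sorted in increasing order: [-4.4244, 5.4244].


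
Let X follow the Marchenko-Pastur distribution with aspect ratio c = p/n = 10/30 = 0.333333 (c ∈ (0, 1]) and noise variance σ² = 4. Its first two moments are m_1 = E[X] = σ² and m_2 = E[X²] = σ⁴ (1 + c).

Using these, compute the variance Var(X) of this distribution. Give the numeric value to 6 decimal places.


m_1 = E[X] = σ² = 4, so m_1² = 16.
m_2 = E[X²] = σ⁴ (1 + c) = 16 · (1 + 0.333333) = 16 · 1.333333 = 21.333333.
(Note m_2 − m_1² simplifies to c · σ⁴ = 0.333333 · 16.)

Var(X) = m_2 − m_1² = 21.333333 − 16 = 5.333333.


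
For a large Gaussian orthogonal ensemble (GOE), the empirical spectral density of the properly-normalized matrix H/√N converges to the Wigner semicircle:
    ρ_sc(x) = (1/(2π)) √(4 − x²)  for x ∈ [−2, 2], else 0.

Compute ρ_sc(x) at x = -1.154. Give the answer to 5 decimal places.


ρ_sc(x) = (1/(2π)) √(4 − x²). With x = -1.154:
  4 − x² = 4 − (-1.154)² = 4 − 1.331716 = 2.668284.
  √(4 − x²) = 1.633488.
  1/(2π) = 0.159155.
  ρ_sc(-1.154) = 0.159155 · 1.633488 = 0.259978.

Rounded to 5 decimal places: ρ_sc(-1.154) ≈ 0.25998.


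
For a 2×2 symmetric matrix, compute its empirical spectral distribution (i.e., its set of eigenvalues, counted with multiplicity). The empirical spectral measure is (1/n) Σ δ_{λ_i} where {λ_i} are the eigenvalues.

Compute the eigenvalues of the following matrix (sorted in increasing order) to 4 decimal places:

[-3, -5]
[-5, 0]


Since M is real symmetric, both eigenvalues are real; they are the roots of det(λI − M) = λ² − (tr M) λ + det M.
tr M = -3 + 0 = -3.
det M = (-3)·0 − (-5)² = 0 − 25 = -25.
Characteristic polynomial: λ² + 3λ − 25 = 0.
Discriminant Δ = (tr M)² − 4·det M = 9 − (-100) = 109; √Δ = 10.440307.
λ = (tr M ± √Δ)/2 = (-3 ± 10.440307)/2, giving (tr M − √Δ)/2 = -6.7202 and (tr M + √Δ)/2 = 3.7202.

Eigenvalues sorted in increasing order: [-6.7202, 3.7202].
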